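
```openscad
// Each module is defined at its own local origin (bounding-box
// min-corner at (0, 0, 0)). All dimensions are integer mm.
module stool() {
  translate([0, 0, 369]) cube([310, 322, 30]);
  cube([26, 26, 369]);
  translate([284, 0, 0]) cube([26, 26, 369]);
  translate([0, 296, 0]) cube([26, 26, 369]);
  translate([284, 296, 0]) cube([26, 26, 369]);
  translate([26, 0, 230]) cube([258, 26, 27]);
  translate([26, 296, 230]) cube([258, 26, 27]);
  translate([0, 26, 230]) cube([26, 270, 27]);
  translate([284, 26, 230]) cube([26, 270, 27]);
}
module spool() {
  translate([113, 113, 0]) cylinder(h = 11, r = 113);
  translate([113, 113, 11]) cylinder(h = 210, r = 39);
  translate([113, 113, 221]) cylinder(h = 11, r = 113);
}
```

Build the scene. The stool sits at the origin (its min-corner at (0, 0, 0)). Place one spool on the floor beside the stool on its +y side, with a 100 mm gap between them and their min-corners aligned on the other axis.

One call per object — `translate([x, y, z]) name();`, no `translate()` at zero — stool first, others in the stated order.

stool();
translate([0, 422, 0]) spool();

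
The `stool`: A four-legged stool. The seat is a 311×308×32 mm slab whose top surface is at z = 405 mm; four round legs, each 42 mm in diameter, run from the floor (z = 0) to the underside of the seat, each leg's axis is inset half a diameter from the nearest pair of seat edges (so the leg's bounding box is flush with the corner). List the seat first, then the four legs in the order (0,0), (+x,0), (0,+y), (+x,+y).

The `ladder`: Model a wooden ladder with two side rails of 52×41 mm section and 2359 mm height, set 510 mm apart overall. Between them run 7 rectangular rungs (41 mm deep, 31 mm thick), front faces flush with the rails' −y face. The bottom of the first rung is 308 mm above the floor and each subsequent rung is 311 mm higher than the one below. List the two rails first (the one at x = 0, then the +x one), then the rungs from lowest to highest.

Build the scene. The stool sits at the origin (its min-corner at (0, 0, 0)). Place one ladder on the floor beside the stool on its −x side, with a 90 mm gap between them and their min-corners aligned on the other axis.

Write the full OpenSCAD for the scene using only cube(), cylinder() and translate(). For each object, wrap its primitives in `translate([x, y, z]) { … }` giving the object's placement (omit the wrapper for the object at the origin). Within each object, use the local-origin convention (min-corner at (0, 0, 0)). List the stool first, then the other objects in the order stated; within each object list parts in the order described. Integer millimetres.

translate([0, 0, 373]) cube([311, 308, 32]);
translate([21, 21, 0]) cylinder(h = 373, r = 21);
translate([290, 21, 0]) cylinder(h = 373, r = 21);
translate([21, 287, 0]) cylinder(h = 373, r = 21);
translate([290, 287, 0]) cylinder(h = 373, r = 21);
translate([-600, 0, 0]) {
  cube([52, 41, 2359]);
  translate([458, 0, 0]) cube([52, 41, 2359]);
  translate([52, 0, 308]) cube([406, 41, 31]);
  translate([52, 0, 619]) cube([406, 41, 31]);
  translate([52, 0, 930]) cube([406, 41, 31]);
  translate([52, 0, 1241]) cube([406, 41, 31]);
  translate([52, 0, 1552]) cube([406, 41, 31]);
  translate([52, 0, 1863]) cube([406, 41, 31]);
  translate([52, 0, 2174]) cube([406, 41, 31]);
}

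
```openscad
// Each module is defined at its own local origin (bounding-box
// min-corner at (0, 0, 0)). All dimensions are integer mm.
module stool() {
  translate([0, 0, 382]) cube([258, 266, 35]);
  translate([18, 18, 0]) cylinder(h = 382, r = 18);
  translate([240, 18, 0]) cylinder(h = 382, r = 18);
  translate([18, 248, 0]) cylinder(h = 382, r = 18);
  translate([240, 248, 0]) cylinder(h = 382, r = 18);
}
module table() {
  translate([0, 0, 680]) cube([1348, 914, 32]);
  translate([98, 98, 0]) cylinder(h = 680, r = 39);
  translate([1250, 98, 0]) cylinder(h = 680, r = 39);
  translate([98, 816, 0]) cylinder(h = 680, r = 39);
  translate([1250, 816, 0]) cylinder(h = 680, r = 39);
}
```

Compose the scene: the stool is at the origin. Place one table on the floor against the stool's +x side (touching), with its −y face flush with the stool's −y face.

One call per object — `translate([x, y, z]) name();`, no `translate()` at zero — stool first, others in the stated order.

stool();
translate([258, 0, 0]) table();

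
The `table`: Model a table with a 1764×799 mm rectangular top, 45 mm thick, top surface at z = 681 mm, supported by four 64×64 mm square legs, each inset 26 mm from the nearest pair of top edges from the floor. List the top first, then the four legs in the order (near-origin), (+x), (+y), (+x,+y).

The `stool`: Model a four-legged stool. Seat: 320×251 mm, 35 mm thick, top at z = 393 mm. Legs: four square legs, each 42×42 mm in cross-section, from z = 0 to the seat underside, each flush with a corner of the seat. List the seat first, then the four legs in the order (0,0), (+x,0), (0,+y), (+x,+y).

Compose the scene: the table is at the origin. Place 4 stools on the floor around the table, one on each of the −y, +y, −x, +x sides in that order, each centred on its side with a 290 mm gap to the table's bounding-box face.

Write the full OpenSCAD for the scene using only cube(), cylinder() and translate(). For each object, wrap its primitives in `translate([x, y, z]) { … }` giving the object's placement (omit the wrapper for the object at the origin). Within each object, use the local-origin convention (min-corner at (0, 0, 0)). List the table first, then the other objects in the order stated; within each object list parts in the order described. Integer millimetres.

translate([0, 0, 636]) cube([1764, 799, 45]);
translate([26, 26, 0]) cube([64, 64, 636]);
translate([1674, 26, 0]) cube([64, 64, 636]);
translate([26, 709, 0]) cube([64, 64, 636]);
translate([1674, 709, 0]) cube([64, 64, 636]);
translate([722, -541, 0]) {
  translate([0, 0, 358]) cube([320, 251, 35]);
  cube([42, 42, 358]);
  translate([278, 0, 0]) cube([42, 42, 358]);
  translate([0, 209, 0]) cube([42, 42, 358]);
  translate([278, 209, 0]) cube([42, 42, 358]);
}
translate([722, 1089, 0]) {
  translate([0, 0, 358]) cube([320, 251, 35]);
  cube([42, 42, 358]);
  translate([278, 0, 0]) cube([42, 42, 358]);
  translate([0, 209, 0]) cube([42, 42, 358]);
  translate([278, 209, 0]) cube([42, 42, 358]);
}
translate([-610, 274, 0]) {
  translate([0, 0, 358]) cube([320, 251, 35]);
  cube([42, 42, 358]);
  translate([278, 0, 0]) cube([42, 42, 358]);
  translate([0, 209, 0]) cube([42, 42, 358]);
  translate([278, 209, 0]) cube([42, 42, 358]);
}
translate([2054, 274, 0]) {
  translate([0, 0, 358]) cube([320, 251, 35]);
  cube([42, 42, 358]);
  translate([278, 0, 0]) cube([42, 42, 358]);
  translate([0, 209, 0]) cube([42, 42, 358]);
  translate([278, 209, 0]) cube([42, 42, 358]);
}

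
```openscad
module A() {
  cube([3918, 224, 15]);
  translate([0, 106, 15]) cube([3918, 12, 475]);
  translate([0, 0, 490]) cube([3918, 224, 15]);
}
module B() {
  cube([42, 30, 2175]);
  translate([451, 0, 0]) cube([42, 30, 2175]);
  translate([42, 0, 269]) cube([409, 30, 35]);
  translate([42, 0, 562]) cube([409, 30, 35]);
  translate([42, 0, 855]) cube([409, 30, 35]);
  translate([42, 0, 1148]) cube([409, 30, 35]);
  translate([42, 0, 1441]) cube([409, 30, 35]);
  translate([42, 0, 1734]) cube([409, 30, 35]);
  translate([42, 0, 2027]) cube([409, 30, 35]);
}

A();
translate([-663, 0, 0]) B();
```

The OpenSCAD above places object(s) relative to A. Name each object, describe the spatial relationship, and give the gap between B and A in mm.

The ladder's nearest face is 170 mm from the I-beam's −x face.

A is an I-beam. B is a ladder. The ladder is on the floor beside the I-beam on its −x side. The gap between the ladder and the I-beam is 170 mm.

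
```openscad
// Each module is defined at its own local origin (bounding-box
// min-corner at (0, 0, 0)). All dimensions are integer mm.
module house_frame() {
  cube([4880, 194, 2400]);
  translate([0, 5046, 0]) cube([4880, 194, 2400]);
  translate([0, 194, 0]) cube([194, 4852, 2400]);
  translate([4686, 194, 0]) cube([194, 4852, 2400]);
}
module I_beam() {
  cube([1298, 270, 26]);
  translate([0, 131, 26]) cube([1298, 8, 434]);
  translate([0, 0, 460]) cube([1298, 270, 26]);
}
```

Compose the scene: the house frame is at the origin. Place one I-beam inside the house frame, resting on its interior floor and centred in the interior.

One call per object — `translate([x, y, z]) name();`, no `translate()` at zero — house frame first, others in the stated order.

house_frame();
translate([1791, 2485, 0]) I_beam();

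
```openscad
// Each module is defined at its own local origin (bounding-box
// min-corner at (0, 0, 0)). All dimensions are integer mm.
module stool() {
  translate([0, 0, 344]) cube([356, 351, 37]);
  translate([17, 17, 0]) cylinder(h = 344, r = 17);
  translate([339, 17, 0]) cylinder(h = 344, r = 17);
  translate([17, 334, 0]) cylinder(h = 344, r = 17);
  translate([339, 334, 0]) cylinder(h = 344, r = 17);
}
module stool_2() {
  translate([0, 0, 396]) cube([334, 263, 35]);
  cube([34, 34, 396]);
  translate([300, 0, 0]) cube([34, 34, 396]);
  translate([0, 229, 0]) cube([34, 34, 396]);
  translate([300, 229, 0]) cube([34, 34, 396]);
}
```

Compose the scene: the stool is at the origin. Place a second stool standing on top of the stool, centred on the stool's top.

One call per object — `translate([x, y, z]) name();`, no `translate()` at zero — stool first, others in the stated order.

stool();
translate([11, 44, 381]) stool_2();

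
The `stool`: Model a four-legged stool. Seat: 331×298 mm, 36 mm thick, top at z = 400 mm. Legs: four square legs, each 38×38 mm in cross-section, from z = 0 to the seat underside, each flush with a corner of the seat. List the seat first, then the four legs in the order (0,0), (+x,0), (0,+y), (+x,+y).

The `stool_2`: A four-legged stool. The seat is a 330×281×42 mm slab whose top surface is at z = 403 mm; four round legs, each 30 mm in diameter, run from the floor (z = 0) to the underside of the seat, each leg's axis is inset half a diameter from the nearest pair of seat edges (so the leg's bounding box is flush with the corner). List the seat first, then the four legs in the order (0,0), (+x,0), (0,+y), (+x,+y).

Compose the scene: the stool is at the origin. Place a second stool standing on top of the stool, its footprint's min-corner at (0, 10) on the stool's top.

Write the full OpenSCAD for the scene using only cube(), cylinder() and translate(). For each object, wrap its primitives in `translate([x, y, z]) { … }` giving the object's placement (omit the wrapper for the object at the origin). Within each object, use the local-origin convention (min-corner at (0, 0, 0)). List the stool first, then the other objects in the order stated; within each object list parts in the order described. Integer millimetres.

translate([0, 0, 364]) cube([331, 298, 36]);
cube([38, 38, 364]);
translate([293, 0, 0]) cube([38, 38, 364]);
translate([0, 260, 0]) cube([38, 38, 364]);
translate([293, 260, 0]) cube([38, 38, 364]);
translate([0, 10, 400]) {
  translate([0, 0, 361]) cube([330, 281, 42]);
  translate([15, 15, 0]) cylinder(h = 361, r = 15);
  translate([315, 15, 0]) cylinder(h = 361, r = 15);
  translate([15, 266, 0]) cylinder(h = 361, r = 15);
  translate([315, 266, 0]) cylinder(h = 361, r = 15);
}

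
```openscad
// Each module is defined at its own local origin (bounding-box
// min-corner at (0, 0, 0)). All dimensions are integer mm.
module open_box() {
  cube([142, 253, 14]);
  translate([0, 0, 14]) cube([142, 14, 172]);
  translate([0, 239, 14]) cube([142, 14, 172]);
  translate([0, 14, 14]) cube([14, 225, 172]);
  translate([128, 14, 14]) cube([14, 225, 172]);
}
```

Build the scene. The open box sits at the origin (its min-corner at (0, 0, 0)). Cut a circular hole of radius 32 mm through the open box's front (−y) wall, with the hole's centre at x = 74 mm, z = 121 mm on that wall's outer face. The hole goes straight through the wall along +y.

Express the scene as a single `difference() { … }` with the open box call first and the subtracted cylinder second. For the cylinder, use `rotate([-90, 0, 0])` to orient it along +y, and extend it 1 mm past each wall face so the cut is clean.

difference() {
  open_box();
  translate([74, -1, 121]) rotate([-90, 0, 0]) cylinder(h = 16, r = 32);
}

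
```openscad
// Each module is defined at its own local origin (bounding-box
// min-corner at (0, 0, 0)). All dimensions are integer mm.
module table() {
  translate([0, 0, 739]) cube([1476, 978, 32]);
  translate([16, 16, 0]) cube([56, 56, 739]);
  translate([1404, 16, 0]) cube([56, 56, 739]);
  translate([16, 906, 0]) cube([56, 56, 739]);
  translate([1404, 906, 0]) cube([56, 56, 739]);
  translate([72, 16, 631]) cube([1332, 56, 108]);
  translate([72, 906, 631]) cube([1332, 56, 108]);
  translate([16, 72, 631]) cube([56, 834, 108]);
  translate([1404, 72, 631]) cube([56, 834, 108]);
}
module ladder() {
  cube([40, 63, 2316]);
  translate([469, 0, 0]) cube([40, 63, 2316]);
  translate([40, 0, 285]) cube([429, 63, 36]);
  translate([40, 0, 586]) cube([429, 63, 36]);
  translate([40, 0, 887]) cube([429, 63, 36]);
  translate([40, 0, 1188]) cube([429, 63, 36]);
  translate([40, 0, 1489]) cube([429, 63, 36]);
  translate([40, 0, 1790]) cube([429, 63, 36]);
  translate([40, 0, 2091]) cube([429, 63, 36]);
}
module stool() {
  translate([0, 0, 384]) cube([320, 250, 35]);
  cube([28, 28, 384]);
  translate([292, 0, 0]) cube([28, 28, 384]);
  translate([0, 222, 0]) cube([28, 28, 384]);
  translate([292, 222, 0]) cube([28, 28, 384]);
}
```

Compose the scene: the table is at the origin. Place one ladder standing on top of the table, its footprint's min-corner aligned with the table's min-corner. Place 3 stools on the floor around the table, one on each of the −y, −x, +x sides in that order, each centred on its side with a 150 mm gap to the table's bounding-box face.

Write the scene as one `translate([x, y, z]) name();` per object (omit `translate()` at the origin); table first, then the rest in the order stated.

table();
translate([0, 0, 771]) ladder();
translate([578, -400, 0]) stool();
translate([-470, 364, 0]) stool();
translate([1626, 364, 0]) stool();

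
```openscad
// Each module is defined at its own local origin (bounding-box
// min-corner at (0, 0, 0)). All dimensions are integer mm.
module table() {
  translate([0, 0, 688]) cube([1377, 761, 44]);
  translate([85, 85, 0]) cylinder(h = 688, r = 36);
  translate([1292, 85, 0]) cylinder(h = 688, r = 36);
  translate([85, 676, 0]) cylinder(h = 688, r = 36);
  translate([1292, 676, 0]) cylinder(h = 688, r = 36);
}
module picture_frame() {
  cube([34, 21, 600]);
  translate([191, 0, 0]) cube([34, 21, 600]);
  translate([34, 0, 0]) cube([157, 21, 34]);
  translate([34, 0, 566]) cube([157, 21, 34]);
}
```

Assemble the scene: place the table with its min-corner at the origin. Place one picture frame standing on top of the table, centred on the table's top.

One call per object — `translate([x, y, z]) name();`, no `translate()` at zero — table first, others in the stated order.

table();
translate([576, 370, 732]) picture_frame();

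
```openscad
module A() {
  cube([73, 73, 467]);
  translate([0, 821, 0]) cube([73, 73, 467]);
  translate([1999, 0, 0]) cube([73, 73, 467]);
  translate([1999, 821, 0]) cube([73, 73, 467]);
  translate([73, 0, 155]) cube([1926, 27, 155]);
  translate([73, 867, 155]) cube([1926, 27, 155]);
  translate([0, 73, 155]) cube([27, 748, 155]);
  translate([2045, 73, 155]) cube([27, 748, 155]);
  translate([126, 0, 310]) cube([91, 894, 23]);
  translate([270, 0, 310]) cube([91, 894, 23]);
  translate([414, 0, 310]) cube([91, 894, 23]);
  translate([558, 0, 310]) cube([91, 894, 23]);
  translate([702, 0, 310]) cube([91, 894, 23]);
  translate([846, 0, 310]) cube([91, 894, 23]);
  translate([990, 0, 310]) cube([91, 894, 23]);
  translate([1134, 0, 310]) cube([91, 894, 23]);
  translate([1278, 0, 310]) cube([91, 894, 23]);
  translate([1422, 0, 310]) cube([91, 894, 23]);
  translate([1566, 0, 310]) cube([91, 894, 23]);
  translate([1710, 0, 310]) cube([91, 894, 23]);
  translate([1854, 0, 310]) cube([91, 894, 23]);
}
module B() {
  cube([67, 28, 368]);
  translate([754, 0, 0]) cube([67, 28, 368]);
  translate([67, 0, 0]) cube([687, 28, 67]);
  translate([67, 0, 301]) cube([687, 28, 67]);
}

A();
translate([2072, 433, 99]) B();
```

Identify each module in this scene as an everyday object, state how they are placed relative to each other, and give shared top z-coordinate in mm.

Both tops at z = 467 mm.

A is a bed frame. B is a picture frame. The picture frame is beside the bed frame with their tops flush at z = 467. The shared top z-coordinate is 467 mm.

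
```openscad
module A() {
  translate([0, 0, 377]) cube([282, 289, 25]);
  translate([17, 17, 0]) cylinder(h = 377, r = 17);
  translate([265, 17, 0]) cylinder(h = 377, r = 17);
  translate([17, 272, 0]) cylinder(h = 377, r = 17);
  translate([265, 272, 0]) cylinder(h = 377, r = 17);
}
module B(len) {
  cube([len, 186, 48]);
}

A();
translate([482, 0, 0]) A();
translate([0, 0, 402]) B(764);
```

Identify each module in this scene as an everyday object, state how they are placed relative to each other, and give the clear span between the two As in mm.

A is a stool. B is a beam. A beam spans the tops of two stools. The clear span between the two stools is 200 mm.

Second stool starts at x = 482; first ends at x = 282; clear span = 482 − 282 = 200 mm.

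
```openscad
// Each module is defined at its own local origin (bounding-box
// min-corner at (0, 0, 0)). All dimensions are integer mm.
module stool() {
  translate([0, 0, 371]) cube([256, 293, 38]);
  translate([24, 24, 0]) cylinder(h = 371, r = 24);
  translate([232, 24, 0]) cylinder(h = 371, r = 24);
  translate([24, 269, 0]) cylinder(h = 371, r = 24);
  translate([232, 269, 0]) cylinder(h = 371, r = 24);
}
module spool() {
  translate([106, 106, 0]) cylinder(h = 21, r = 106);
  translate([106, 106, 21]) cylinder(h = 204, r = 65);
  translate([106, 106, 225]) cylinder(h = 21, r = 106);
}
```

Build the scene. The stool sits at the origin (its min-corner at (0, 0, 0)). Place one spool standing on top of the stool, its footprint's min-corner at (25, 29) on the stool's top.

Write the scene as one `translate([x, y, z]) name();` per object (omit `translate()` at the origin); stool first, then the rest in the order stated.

stool();
translate([25, 29, 409]) spool();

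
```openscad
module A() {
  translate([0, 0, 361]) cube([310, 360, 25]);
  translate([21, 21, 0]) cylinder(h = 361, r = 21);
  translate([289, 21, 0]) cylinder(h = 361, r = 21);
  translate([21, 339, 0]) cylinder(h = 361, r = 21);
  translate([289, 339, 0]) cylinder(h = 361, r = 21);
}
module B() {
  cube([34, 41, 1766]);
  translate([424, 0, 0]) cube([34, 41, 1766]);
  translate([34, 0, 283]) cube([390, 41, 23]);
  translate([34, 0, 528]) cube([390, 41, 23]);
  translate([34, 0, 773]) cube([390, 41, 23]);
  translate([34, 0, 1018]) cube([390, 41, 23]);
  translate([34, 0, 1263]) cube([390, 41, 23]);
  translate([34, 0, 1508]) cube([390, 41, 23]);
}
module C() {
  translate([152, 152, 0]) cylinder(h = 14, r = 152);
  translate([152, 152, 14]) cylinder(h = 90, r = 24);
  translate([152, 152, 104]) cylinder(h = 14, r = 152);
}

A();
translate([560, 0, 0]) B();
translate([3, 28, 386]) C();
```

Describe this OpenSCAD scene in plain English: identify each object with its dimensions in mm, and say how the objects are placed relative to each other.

A is a simple wooden stool: a rectangular seat 310 mm (x) by 360 mm (y), 25 mm thick, top face at z = 386 mm, on four round legs, each 42 mm in diameter. The legs rest on z = 0, each leg's axis is inset half a diameter from the nearest pair of seat edges (so the leg's bounding box is flush with the corner).

B is a wooden ladder with two side rails of 34×41 mm section and 1766 mm height, set 458 mm apart overall. Between them run 6 rectangular rungs (41 mm deep, 23 mm thick), front faces flush with the rails' −y face. The bottom of the first rung is 283 mm above the floor and each subsequent rung is 245 mm higher than the one below.

C is a spool: two coaxial disc flanges of radius 152 mm and thickness 14 mm, joined by a core cylinder of radius 24 mm and height 90 mm. The lower flange rests on z = 0 and the three cylinders share a vertical axis.

The ladder is on the floor beside the stool on its +x side. The spool is on top of the stool, centred.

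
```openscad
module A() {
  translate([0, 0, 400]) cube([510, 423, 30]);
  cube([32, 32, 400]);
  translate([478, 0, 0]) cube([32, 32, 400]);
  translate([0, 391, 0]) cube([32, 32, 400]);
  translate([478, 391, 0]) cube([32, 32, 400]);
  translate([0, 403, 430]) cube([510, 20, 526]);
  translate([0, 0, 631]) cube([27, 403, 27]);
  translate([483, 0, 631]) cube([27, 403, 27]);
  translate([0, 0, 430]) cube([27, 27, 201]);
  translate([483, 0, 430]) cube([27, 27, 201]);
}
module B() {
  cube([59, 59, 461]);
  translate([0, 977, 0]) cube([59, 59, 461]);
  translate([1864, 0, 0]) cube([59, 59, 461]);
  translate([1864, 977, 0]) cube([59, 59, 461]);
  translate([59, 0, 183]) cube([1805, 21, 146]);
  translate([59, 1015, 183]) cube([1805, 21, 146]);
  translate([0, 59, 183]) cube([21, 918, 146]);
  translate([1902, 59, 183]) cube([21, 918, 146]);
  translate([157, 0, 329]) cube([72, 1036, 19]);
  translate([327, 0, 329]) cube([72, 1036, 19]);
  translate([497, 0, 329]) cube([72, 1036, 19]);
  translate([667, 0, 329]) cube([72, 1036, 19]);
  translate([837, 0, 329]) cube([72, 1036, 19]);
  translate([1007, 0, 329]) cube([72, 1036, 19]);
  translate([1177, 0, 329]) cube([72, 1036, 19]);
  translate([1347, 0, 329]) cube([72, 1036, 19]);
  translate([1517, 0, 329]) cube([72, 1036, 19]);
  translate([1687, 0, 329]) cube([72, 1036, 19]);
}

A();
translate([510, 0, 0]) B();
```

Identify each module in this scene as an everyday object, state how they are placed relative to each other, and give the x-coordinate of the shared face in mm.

The chair's +x face and the bed frame's −x face are both at x = 510 mm.

A is a chair. B is a bed frame. The bed frame is against the chair's +x side, with their −y faces flush. The x-coordinate of the shared face is 510 mm.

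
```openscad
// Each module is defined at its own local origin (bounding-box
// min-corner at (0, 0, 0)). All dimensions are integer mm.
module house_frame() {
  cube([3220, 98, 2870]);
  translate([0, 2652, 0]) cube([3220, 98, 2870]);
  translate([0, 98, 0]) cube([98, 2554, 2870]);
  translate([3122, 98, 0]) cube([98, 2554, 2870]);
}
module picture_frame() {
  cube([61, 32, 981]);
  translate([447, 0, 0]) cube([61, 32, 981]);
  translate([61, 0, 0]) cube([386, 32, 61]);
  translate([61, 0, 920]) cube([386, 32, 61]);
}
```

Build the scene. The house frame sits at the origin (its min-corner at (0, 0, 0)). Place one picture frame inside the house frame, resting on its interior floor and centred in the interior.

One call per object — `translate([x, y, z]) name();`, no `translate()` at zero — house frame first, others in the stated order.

house_frame();
translate([1356, 1359, 0]) picture_frame();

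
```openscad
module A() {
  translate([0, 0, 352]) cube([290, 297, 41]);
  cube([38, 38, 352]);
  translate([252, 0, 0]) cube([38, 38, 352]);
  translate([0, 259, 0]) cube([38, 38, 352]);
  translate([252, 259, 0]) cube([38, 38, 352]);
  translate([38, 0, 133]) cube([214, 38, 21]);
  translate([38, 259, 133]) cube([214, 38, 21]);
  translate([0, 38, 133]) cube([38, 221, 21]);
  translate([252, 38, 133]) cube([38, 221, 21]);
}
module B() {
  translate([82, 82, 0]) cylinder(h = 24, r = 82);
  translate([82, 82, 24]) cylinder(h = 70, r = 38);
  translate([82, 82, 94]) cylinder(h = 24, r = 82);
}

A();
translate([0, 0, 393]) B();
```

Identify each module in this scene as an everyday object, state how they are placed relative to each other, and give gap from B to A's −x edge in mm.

A is a stool. B is a spool. The spool is on top of the stool. The gap from the spool to the stool's −x edge is 0 mm.

The spool's min-x is at 0; the stool's min-x is 0; gap = 0 mm.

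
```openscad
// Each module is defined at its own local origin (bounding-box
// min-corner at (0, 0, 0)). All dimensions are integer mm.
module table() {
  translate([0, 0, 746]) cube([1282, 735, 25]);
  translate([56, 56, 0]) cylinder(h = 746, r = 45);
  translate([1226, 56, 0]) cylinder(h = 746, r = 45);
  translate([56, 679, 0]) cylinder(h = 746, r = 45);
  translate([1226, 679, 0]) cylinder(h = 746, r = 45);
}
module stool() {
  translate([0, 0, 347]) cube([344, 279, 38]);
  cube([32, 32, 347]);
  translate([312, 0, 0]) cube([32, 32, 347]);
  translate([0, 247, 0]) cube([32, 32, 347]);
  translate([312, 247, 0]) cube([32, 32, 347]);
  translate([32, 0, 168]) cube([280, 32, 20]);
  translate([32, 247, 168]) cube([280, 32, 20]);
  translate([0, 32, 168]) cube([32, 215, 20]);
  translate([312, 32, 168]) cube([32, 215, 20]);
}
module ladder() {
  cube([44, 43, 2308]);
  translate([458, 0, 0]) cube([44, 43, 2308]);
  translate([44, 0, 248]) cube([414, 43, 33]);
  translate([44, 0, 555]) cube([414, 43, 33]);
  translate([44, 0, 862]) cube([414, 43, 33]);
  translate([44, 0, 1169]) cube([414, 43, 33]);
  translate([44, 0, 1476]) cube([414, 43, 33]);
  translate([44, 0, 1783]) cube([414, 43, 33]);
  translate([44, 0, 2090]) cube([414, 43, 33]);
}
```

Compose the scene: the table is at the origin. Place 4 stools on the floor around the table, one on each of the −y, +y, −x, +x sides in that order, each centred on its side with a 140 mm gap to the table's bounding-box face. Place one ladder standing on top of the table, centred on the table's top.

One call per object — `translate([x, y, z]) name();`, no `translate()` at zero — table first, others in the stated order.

table();
translate([469, -419, 0]) stool();
translate([469, 875, 0]) stool();
translate([-484, 228, 0]) stool();
translate([1422, 228, 0]) stool();
translate([390, 346, 771]) ladder();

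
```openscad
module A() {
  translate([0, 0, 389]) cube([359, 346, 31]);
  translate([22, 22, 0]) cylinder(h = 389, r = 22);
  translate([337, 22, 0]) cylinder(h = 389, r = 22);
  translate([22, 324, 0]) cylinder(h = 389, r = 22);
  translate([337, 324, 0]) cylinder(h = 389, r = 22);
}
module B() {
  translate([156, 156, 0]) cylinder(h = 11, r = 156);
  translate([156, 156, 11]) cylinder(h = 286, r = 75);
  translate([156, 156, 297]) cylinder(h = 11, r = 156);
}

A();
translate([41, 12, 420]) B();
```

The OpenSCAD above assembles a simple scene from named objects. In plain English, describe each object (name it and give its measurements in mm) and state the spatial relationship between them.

A is a four-legged stool. The seat is 359×346 mm, 31 mm thick, top at z = 420 mm. It stands on four round legs, each 44 mm in diameter, from z = 0 to the seat underside, each leg's axis is inset half a diameter from the nearest pair of seat edges (so the leg's bounding box is flush with the corner).

B is a spool: two coaxial disc flanges of radius 156 mm and thickness 11 mm, joined by a core cylinder of radius 75 mm and height 286 mm. The lower flange rests on z = 0 and the three cylinders share a vertical axis.

The spool is on top of the stool.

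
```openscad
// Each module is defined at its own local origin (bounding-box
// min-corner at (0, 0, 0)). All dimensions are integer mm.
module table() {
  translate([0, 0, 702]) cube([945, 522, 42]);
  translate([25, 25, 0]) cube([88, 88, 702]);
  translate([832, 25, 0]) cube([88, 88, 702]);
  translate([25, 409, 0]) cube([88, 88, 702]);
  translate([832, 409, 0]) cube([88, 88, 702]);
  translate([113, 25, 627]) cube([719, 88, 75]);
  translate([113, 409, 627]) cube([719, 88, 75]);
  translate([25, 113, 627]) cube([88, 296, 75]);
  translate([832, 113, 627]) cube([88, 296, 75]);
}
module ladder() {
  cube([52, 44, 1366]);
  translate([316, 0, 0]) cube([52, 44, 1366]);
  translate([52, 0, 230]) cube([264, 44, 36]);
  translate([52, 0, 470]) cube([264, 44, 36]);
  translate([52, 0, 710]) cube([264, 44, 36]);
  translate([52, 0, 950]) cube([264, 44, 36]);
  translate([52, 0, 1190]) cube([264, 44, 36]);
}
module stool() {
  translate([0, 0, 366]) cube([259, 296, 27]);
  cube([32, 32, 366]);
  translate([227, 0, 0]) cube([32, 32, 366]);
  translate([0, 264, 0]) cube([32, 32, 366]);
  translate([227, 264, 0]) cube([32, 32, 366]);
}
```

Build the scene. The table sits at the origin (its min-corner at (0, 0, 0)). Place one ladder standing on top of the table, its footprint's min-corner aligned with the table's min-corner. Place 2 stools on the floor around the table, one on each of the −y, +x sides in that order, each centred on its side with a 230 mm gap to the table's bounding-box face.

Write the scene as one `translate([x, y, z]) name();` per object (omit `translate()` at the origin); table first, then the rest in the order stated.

table();
translate([0, 0, 744]) ladder();
translate([343, -526, 0]) stool();
translate([1175, 113, 0]) stool();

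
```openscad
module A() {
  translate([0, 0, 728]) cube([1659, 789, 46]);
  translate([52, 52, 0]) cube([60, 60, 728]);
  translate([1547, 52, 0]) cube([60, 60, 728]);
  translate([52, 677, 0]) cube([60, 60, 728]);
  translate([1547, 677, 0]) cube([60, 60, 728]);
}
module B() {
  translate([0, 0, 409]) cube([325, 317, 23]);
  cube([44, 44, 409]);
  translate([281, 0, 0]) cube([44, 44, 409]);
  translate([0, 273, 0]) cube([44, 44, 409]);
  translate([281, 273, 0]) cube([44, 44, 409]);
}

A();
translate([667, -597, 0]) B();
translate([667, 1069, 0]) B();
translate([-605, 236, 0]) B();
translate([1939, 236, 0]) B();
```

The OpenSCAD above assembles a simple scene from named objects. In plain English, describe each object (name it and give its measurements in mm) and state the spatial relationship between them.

A is a table: top 1659 mm (x) × 789 mm (y), 46 mm thick, upper face at z = 774 mm, on four 60×60 mm square legs, each inset 52 mm from the nearest pair of top edges, running from z = 0 to the bottom of the top.

B is a simple wooden stool: a rectangular seat 325 mm (x) by 317 mm (y), 23 mm thick, top face at z = 432 mm, on four square legs, each 44×44 mm in cross-section. The legs rest on z = 0, each flush with a corner of the seat.

Four stools sit around the table at the −y, +y, −x, +x sides.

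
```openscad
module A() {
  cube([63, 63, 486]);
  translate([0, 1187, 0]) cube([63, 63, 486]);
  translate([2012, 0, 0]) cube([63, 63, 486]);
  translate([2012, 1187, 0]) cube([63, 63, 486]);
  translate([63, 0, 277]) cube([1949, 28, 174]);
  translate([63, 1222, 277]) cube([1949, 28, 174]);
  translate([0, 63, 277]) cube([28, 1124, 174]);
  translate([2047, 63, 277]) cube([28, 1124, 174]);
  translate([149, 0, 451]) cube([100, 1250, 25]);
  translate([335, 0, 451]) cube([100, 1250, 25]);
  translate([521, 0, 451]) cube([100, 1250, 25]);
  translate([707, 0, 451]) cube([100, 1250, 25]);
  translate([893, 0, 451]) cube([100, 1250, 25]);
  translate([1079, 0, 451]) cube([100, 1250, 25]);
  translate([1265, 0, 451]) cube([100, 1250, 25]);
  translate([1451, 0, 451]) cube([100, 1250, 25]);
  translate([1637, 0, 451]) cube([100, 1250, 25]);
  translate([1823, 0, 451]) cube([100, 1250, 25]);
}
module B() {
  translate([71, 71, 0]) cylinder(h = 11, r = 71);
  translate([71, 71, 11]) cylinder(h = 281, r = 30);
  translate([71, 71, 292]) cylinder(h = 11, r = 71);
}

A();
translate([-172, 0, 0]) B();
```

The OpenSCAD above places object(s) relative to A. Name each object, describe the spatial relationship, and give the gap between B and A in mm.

The spool's nearest face is 30 mm from the bed frame's −x face.

A is a bed frame. B is a spool. The spool is on the floor beside the bed frame on its −x side. The gap between the spool and the bed frame is 30 mm.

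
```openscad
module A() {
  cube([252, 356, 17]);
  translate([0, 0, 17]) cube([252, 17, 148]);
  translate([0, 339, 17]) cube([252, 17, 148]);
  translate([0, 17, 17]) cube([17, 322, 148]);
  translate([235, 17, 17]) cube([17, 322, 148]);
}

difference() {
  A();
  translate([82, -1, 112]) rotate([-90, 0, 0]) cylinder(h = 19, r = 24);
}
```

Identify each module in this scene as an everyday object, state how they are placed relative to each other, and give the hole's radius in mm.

The subtracted cylinder has r = 24 mm.

A is an open box. The open box has a circular hole through its front wall. The hole's radius is 24 mm.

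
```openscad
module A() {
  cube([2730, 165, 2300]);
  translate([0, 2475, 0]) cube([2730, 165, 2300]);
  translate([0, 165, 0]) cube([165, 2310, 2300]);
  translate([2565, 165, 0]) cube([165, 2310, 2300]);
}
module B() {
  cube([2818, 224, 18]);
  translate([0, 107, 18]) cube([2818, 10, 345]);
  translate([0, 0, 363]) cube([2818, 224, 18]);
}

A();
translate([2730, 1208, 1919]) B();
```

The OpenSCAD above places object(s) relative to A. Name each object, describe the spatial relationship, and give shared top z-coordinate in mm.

A is a house frame. B is an I-beam. The I-beam is beside the house frame with their tops flush at z = 2300. The shared top z-coordinate is 2300 mm.

Both tops at z = 2300 mm.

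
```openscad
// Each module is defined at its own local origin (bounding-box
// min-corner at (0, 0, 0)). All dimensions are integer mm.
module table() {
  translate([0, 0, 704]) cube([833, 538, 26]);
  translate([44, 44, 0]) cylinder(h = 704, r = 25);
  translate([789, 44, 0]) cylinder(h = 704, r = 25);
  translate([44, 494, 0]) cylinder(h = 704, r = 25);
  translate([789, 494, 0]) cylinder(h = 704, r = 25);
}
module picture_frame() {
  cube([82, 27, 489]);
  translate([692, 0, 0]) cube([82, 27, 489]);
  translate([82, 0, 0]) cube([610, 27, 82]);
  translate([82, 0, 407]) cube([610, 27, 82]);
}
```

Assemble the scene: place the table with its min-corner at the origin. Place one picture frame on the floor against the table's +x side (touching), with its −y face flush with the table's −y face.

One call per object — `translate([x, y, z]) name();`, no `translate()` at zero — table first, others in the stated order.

table();
translate([833, 0, 0]) picture_frame();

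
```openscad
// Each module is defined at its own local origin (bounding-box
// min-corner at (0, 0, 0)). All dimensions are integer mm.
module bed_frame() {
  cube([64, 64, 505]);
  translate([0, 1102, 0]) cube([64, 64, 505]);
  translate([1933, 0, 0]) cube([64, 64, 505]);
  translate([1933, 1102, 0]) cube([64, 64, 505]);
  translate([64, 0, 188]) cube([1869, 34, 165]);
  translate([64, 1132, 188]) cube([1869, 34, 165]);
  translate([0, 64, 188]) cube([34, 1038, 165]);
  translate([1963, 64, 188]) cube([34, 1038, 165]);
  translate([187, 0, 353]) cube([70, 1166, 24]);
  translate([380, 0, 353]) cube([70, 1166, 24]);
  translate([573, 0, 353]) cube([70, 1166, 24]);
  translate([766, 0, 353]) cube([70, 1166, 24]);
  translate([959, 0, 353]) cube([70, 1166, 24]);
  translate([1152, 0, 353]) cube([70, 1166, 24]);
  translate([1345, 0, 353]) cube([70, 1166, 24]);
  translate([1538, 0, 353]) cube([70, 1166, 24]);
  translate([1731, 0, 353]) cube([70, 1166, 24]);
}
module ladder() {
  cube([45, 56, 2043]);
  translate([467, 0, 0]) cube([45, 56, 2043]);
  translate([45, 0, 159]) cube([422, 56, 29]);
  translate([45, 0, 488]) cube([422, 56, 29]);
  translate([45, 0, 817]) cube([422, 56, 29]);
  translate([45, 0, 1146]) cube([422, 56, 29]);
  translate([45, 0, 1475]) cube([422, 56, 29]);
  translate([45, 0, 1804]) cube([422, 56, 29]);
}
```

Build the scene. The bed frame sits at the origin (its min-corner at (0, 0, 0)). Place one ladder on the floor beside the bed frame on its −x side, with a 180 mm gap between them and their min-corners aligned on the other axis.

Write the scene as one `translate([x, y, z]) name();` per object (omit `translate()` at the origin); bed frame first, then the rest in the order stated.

bed_frame();
translate([-692, 0, 0]) ladder();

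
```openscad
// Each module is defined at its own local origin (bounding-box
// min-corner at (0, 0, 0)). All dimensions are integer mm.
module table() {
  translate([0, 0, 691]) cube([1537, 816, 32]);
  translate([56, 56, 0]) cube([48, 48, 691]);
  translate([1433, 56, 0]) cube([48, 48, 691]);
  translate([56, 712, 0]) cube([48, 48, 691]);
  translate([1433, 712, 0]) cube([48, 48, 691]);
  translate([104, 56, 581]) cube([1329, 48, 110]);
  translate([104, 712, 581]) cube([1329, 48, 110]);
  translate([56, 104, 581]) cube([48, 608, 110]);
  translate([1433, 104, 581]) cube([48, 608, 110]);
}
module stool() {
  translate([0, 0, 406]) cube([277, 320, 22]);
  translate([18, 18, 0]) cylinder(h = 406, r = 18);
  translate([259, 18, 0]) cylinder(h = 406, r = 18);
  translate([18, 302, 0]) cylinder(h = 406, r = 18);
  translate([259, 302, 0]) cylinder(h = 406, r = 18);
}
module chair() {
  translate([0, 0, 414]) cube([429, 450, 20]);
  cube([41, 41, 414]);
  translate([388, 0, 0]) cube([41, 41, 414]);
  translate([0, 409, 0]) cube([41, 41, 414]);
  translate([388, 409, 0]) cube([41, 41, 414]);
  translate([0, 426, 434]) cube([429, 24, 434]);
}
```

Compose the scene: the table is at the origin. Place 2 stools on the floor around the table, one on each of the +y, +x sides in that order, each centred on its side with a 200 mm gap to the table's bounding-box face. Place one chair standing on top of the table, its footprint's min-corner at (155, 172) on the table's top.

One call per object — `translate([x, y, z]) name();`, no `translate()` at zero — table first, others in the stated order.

table();
translate([630, 1016, 0]) stool();
translate([1737, 248, 0]) stool();
translate([155, 172, 723]) chair();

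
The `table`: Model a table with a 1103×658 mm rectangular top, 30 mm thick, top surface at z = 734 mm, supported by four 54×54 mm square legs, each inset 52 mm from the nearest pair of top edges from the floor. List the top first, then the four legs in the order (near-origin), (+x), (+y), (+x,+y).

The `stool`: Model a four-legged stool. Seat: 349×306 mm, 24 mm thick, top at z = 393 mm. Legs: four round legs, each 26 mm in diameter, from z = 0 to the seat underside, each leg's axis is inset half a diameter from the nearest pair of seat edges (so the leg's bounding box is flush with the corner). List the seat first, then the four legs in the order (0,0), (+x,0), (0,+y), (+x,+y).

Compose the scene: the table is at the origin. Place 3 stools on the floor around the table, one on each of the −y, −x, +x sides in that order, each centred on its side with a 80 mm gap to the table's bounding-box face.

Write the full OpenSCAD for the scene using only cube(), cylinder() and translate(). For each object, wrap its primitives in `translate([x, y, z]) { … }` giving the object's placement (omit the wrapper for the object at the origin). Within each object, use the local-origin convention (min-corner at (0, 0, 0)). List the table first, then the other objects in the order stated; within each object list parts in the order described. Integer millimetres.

translate([0, 0, 704]) cube([1103, 658, 30]);
translate([52, 52, 0]) cube([54, 54, 704]);
translate([997, 52, 0]) cube([54, 54, 704]);
translate([52, 552, 0]) cube([54, 54, 704]);
translate([997, 552, 0]) cube([54, 54, 704]);
translate([377, -386, 0]) {
  translate([0, 0, 369]) cube([349, 306, 24]);
  translate([13, 13, 0]) cylinder(h = 369, r = 13);
  translate([336, 13, 0]) cylinder(h = 369, r = 13);
  translate([13, 293, 0]) cylinder(h = 369, r = 13);
  translate([336, 293, 0]) cylinder(h = 369, r = 13);
}
translate([-429, 176, 0]) {
  translate([0, 0, 369]) cube([349, 306, 24]);
  translate([13, 13, 0]) cylinder(h = 369, r = 13);
  translate([336, 13, 0]) cylinder(h = 369, r = 13);
  translate([13, 293, 0]) cylinder(h = 369, r = 13);
  translate([336, 293, 0]) cylinder(h = 369, r = 13);
}
translate([1183, 176, 0]) {
  translate([0, 0, 369]) cube([349, 306, 24]);
  translate([13, 13, 0]) cylinder(h = 369, r = 13);
  translate([336, 13, 0]) cylinder(h = 369, r = 13);
  translate([13, 293, 0]) cylinder(h = 369, r = 13);
  translate([336, 293, 0]) cylinder(h = 369, r = 13);
}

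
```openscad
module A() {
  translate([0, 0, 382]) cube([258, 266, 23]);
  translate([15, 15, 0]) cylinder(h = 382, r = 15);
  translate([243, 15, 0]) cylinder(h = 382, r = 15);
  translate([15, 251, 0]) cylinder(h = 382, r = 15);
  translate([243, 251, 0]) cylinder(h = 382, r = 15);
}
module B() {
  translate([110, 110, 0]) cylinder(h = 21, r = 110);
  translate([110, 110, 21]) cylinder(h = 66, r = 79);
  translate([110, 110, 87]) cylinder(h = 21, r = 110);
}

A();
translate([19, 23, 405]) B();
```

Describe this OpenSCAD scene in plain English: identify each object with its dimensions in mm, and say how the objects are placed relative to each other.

A is a four-legged stool. The seat is a 258×266×23 mm slab whose top surface is at z = 405 mm; four round legs, each 30 mm in diameter, run from the floor (z = 0) to the underside of the seat, each leg's axis is inset half a diameter from the nearest pair of seat edges (so the leg's bounding box is flush with the corner).

B is a spool: two coaxial disc flanges of radius 110 mm and thickness 21 mm, joined by a core cylinder of radius 79 mm and height 66 mm. The lower flange rests on z = 0 and the three cylinders share a vertical axis.

The spool is on top of the stool, centred.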